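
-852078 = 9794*(-87)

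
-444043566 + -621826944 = -1065870510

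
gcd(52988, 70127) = 1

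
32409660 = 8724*3715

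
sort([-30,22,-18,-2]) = [-30,-18,-2,22]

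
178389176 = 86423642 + 91965534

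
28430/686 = 41 + 152/343≈41.44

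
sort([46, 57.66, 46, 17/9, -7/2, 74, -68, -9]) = [-68, -9, -7/2, 17/9, 46, 46, 57.66, 74]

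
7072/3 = 2357 + 1/3 ≈ 2357.33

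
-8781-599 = -9380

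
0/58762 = 0 = 0.00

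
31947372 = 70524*453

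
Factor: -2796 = -1*2^2*3^1*233^1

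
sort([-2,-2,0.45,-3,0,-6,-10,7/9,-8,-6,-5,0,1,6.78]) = [-10,-8,-6,-6,-5,-3,-2,-2,0,0,0.45,7/9,1,6.78]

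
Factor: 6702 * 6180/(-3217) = -1 * 2^3 * 3^2 * 5^1 * 103^1 * 1117^1 * 3217^(-1) = -41418360/3217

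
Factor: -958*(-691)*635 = 2^1*5^1*127^1*479^1*691^1 = 420356030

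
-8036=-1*8036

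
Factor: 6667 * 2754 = 2^1 * 3^4 * 17^1 * 59^1 * 113^1 = 18360918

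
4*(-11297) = -45188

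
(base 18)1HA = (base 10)640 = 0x280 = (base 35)IA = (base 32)K0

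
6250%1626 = 1372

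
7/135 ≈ 0.0519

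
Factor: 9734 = 2^1*31^1*157^1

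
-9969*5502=-54849438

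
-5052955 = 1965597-7018552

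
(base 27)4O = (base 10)132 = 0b10000100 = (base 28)4K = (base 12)B0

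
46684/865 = 53+839/865 ≈ 53.97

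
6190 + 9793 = 15983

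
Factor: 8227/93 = 3^(-1) * 19^1 * 31^(-1) * 433^1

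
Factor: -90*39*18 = -1*2^2*3^5*5^1*13^1 = -63180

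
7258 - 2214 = 5044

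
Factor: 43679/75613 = 31^1 * 83^(-1) * 911^(-1) * 1409^1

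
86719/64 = 1354 + 63/64 ≈ 1354.98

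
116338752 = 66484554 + 49854198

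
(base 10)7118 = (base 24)c8e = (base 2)1101111001110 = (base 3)100202122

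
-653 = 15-668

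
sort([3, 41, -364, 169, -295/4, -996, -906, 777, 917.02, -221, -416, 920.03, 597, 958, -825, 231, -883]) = [-996, -906, -883, -825, -416, -364, -221, -295/4, 3, 41, 169, 231, 597, 777, 917.02, 920.03, 958]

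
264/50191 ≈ 0.00526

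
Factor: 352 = 2^5 * 11^1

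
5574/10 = 557 + 2/5 = 557.40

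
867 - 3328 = -2461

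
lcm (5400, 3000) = 27000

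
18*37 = 666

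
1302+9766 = 11068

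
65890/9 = 7321 + 1/9 ≈ 7321.11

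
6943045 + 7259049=14202094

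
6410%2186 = 2038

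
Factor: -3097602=-1 * 2^1 * 3^4 * 19121^1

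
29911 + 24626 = 54537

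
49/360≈0.136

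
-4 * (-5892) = 23568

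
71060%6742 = 3640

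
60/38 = 1 + 11/19 ≈ 1.58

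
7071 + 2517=9588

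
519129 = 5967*87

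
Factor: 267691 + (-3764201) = -1*2^1*5^1*317^1*1103^1 = -3496510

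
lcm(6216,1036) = 6216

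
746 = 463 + 283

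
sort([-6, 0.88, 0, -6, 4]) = [-6, -6, 0, 0.88, 4]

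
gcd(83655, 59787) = 117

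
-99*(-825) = 81675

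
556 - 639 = -83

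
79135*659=52149965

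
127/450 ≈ 0.282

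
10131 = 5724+4407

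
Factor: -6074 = -1*2^1*3037^1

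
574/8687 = 82/1241 ≈ 0.0661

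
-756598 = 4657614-5414212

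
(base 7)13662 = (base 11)2916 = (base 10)3768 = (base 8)7270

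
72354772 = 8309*8708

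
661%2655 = 661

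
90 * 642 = 57780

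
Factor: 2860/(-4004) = -1*5^1*7^(-1) = -5/7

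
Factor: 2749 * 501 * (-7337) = -1 * 3^1 * 11^1 * 23^1 * 29^1 * 167^1 * 2749^1 = -10104875913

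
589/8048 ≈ 0.0732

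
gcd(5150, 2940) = 10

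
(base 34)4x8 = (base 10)5754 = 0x167a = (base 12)33b6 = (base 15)1a89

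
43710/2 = 21855 = 21855.00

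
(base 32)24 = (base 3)2112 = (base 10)68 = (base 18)3e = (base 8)104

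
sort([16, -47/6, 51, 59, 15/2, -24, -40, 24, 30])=[-40, -24, -47/6, 15/2, 16, 24, 30, 51, 59]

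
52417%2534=1737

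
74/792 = 37/396 ≈ 0.0934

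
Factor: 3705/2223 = 3^(-1)*5^1 = 5/3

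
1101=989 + 112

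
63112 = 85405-22293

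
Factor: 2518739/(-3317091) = -1*3^(-1)*17^(-1)*193^(-1)*337^(-1)*907^1*2777^1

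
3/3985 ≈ 0.000753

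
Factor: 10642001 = 41^1*113^1*2297^1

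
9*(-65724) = -591516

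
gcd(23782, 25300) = 506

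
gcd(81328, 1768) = 1768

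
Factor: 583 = 11^1*53^1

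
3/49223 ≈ 0.0000609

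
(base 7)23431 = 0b1011110100001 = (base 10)6049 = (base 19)ge7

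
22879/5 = 4575 + 4/5 = 4575.80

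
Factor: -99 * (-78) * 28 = 2^3 * 3^3 * 7^1 * 11^1 * 13^1 = 216216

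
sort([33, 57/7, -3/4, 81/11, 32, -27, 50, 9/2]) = [-27, -3/4, 9/2, 81/11, 57/7, 32, 33, 50]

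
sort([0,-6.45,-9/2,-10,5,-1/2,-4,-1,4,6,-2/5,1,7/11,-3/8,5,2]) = [-10,-6.45,-9/2,-4,-1,-1/2,-2/5,-3/8,0,7/11,1,2,4,5,5,6]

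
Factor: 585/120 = 2^(-3) * 3^1 * 13^1 = 39/8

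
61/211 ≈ 0.289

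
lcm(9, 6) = 18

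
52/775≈0.0671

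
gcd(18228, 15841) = 217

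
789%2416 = 789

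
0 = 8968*0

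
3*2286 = 6858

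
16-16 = 0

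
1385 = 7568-6183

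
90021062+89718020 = 179739082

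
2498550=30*83285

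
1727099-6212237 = -4485138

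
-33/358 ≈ -0.0922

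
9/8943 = 3/2981 ≈ 0.00101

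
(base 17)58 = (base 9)113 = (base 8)135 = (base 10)93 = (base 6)233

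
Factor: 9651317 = 13^1 * 742409^1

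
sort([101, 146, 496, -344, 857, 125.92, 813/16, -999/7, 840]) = [-344, -999/7, 813/16, 101, 125.92, 146, 496, 840, 857]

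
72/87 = 24/29 ≈ 0.828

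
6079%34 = 27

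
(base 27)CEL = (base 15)2A9C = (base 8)21673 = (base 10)9147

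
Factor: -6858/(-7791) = 2^1 * 3^2 * 7^(-2) * 53^(-1) * 127^1 = 2286/2597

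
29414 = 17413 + 12001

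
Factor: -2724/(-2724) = 1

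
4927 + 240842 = 245769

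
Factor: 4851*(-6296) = -1*2^3*3^2*7^2*11^1*787^1 = -30541896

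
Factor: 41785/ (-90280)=-1*2^ (-3)*37^ (-1)*137^1=-137/296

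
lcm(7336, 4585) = 36680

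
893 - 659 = 234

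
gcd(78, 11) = 1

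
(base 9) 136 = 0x72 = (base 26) 4a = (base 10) 114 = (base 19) 60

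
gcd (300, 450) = 150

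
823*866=712718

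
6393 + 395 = 6788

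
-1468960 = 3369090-4838050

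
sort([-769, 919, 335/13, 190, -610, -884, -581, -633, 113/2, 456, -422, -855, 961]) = [-884, -855, -769, -633, -610, -581, -422, 335/13, 113/2, 190, 456, 919, 961]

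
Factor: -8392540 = -1*2^2*5^1*13^3*191^1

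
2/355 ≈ 0.00563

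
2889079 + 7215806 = 10104885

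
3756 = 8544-4788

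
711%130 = 61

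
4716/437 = 10+346/437 ≈ 10.79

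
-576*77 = -44352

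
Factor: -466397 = -1*73^1*6389^1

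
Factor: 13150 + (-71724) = -1*2^1*29287^1 = -58574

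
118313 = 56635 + 61678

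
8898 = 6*1483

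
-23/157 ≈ -0.146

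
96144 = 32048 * 3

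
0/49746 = 0 = 0.00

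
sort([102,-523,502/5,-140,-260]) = [-523,-260,-140,502/5,102]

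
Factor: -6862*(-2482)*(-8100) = -1*2^4*3^4*5^2*17^1*47^1*73^2 = -137955020400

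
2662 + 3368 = 6030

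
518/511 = 1+1/73 ≈ 1.01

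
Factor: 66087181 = 66087181^1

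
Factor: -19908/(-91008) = 2^(-5)*7^1 = 7/32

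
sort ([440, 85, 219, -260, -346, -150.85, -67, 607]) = [-346, -260, -150.85, -67, 85, 219, 440, 607]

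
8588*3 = 25764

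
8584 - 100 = 8484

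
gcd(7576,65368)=8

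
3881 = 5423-1542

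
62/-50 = -1 - 6/25 = -1.24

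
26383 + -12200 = 14183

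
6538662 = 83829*78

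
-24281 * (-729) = 17700849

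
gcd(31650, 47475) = 15825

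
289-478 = -189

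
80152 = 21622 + 58530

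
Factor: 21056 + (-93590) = -1*2^1*3^1*7^1*11^1*157^1 = -72534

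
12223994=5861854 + 6362140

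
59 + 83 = 142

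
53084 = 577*92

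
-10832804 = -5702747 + -5130057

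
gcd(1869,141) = 3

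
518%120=38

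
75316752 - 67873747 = 7443005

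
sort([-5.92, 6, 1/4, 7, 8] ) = [-5.92, 1/4, 6, 7, 8] 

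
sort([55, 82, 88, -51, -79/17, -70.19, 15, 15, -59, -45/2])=[-70.19, -59, -51, -45/2, -79/17, 15, 15, 55, 82, 88]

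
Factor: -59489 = -1*19^1*31^1*101^1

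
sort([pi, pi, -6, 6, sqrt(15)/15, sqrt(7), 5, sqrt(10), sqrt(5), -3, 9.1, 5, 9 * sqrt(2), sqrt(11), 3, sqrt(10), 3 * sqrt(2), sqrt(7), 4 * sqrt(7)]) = [-6, -3, sqrt(15)/15, sqrt(5), sqrt(7), sqrt(7), 3, pi, pi, sqrt(10), sqrt(10), sqrt(11), 3 * sqrt(2), 5, 5, 6, 9.1, 4 * sqrt(7), 9 * sqrt(2)]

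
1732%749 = 234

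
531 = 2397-1866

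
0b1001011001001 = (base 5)123214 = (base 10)4809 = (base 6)34133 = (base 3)20121010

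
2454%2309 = 145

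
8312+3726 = 12038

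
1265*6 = 7590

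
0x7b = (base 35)3i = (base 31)3u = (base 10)123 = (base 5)443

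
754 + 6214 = 6968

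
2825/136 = 20 + 105/136 ≈ 20.77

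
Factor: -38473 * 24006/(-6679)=2^1 * 3^1 * 79^1 * 487^1 * 4001^1 * 6679^(-1)=923582838/6679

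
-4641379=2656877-7298256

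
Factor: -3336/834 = -1 * 2^2 = -4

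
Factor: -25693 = -1*25693^1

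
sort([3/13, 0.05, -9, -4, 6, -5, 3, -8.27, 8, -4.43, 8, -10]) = [-10, -9, -8.27, -5, -4.43, -4, 0.05, 3/13, 3, 6, 8, 8]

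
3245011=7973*407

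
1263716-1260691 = 3025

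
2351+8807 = 11158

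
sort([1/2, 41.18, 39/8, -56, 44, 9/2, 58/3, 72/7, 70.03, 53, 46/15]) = [-56, 1/2, 46/15, 9/2, 39/8, 72/7, 58/3, 41.18, 44, 53, 70.03]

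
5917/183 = 97/3 ≈ 32.33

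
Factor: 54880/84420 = 2^3 * 3^(-2) * 7^2 * 67^(-1) = 392/603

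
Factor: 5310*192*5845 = 2^7*3^3*5^2*7^1*59^1*167^1 = 5959094400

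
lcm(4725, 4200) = 37800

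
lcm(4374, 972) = 8748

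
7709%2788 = 2133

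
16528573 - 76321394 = -59792821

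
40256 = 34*1184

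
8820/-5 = -1764 = -1764.00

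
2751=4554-1803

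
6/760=3/380 ≈ 0.00789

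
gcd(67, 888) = 1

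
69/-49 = -1 - 20/49≈-1.41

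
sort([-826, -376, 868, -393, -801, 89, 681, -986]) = [-986, -826, -801, -393, -376, 89, 681, 868]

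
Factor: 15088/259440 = 3^(-1)*5^(-1)*41^1*47^(-1) = 41/705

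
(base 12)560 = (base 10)792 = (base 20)1jc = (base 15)37c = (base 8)1430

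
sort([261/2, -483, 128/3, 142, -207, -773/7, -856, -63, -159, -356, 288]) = [-856, -483, -356, -207, -159, -773/7, -63, 128/3, 261/2, 142, 288]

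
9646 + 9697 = 19343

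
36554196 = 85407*428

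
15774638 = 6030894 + 9743744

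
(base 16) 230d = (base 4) 2030031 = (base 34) 7pv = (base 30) 9t3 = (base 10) 8973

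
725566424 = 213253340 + 512313084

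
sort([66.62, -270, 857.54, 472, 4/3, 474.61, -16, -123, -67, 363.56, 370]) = [-270, -123, -67, -16, 4/3, 66.62, 363.56, 370, 472, 474.61, 857.54]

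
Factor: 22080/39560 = 2^3*3^1*43^(-1) = 24/43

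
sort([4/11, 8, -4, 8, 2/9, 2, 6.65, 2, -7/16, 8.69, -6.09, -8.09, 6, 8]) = [-8.09, -6.09, -4, -7/16, 2/9, 4/11, 2, 2, 6, 6.65, 8, 8, 8, 8.69]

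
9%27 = 9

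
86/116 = 43/58 ≈ 0.741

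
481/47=10 + 11/47 ≈ 10.23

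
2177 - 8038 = -5861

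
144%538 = 144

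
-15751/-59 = 266 + 57/59 ≈ 266.97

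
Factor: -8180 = -1 * 2^2 * 5^1 * 409^1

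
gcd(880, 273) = 1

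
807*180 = 145260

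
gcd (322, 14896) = 14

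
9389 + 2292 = 11681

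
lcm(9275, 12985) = 64925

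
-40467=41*(-987)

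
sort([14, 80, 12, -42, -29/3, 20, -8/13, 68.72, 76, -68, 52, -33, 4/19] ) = [-68, -42, -33, -29/3, -8/13, 4/19, 12, 14, 20, 52, 68.72, 76, 80] 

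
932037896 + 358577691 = 1290615587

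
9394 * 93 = 873642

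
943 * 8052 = 7593036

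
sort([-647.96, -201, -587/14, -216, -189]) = [-647.96, -216, -201, -189, -587/14]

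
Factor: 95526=2^1 * 3^3 * 29^1 * 61^1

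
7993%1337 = 1308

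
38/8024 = 19/4012 ≈ 0.00474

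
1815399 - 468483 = 1346916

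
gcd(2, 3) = 1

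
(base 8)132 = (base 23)3l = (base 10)90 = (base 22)42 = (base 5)330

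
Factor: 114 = 2^1*3^1*19^1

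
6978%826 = 370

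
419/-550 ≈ -0.762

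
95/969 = 5/51 ≈ 0.0980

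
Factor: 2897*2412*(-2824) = -1*2^5*3^2*67^1*353^1*2897^1 = -19732880736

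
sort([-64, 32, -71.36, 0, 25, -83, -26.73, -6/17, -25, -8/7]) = [-83, -71.36, -64, -26.73, -25, -8/7, -6/17, 0, 25, 32]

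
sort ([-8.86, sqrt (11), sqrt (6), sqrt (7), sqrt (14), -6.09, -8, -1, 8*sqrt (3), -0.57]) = [-8.86, -8, -6.09, -1, -0.57, sqrt (6), sqrt (7), sqrt (11), sqrt (14), 8*sqrt (3)]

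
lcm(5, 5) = 5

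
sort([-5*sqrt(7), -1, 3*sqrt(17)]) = [-5*sqrt(7), -1, 3*sqrt(17)]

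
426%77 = 41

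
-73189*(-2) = 146378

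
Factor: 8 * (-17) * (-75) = 2^3 * 3^1 * 5^2 * 17^1 = 10200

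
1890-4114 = -2224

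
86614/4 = 43307/2 = 21653.50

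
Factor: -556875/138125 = -1 * 3^4 * 11^1 * 13^(-1) * 17^(-1) = -891/221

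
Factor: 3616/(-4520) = -1*2^2*5^(-1) = -4/5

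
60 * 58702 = 3522120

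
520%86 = 4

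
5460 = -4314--9774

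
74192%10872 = 8960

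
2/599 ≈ 0.00334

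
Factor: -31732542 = -1*2^1*3^2*1762919^1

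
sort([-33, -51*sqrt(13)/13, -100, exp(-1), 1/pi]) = [-100, -33, -51*sqrt(13)/13, 1/pi, exp(-1)]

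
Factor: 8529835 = 5^1*17^2*5903^1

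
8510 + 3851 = 12361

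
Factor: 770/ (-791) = -1 * 2^1 * 5^1 * 11^1 * 113^ (-1) = -110/113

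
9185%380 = 65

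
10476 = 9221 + 1255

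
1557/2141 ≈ 0.727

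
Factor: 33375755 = 5^1*7^1*953593^1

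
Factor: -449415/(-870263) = 3^3*5^1*31^(-1)*67^(-1)*419^(-1)*3329^1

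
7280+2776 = 10056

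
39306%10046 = 9168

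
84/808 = 21/202 ≈ 0.104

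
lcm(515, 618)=3090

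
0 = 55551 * 0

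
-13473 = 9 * (-1497)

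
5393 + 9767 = 15160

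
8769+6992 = 15761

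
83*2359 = 195797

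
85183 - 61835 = 23348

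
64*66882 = 4280448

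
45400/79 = 574 + 54/79 ≈ 574.68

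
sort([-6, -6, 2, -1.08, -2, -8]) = [-8, -6, -6, -2, -1.08, 2]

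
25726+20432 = 46158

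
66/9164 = 33/4582 ≈ 0.00720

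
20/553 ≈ 0.0362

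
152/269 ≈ 0.565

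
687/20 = 34 + 7/20 = 34.35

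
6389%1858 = 815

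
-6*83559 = -501354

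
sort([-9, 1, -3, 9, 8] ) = [-9, -3, 1, 8, 9] 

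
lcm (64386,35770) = 321930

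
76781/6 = 12796 + 5/6 ≈ 12796.83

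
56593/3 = 18864+1/3 ≈ 18864.33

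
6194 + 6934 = 13128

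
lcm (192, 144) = 576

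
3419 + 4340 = 7759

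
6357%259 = 141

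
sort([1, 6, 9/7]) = [1, 9/7, 6]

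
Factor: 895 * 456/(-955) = -1 * 2^3 * 3^1 * 19^1 * 179^1 * 191^(-1) = -81624/191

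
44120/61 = 723 + 17/61≈723.28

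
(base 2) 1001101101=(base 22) 165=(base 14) 325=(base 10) 621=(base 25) ol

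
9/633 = 3/211 ≈ 0.0142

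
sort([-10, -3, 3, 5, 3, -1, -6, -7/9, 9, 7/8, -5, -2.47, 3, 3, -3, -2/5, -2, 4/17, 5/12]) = [-10, -6, -5, -3, -3, -2.47, -2, -1, -7/9, -2/5, 4/17, 5/12, 7/8, 3, 3, 3, 3, 5, 9]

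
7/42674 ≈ 0.000164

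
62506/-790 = -79 - 48/395 ≈ -79.12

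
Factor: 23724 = 2^2*3^2*659^1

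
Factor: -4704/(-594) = 2^4 * 3^(-2) * 7^2 * 11^(-1) = 784/99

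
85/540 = 17/108 ≈ 0.157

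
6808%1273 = 443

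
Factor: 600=2^3*3^1*5^2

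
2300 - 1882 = 418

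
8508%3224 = 2060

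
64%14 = 8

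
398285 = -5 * (-79657)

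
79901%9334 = 5229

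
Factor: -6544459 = -1 * 29^1 * 225671^1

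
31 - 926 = -895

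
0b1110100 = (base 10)116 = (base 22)56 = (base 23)51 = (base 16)74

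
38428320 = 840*45748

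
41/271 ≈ 0.151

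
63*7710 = 485730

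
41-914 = -873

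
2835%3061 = 2835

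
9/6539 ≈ 0.00138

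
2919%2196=723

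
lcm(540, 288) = 4320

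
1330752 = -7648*(-174)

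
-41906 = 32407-74313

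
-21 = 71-92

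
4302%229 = 180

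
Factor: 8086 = 2^1*13^1*311^1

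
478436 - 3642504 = -3164068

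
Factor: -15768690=-1*2^1*3^1*5^1*7^2*17^1*631^1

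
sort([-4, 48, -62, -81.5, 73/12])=[-81.5, -62, -4, 73/12, 48]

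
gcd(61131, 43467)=3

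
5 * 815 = 4075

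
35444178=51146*693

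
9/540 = 1/60 ≈ 0.0167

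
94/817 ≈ 0.115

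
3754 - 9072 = -5318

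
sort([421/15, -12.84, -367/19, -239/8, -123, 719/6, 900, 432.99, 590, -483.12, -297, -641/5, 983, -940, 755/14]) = [-940, -483.12, -297, -641/5, -123, -239/8, -367/19, -12.84, 421/15, 755/14, 719/6, 432.99, 590, 900, 983]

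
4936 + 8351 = 13287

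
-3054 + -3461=-6515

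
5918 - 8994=-3076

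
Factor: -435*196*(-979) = 2^2*3^1*5^1*7^2*11^1*29^1*89^1 = 83469540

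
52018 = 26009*2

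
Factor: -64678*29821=-1*2^1*11^1*73^1*443^1*2711^1=-1928762638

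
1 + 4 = 5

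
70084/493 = 142 + 78/493 ≈ 142.16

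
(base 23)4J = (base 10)111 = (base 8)157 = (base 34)39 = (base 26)47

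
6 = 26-20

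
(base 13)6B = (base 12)75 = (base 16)59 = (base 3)10022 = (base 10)89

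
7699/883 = 8 + 635/883 ≈ 8.72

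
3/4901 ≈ 0.000612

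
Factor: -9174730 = -1 * 2^1 * 5^1 * 17^1 * 29^1 * 1861^1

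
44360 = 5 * 8872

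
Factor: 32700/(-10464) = -1 * 2^(-3) * 5^2 = -25/8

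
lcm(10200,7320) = 622200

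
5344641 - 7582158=-2237517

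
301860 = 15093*20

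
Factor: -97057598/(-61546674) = 3^(-1)*7^(-1)*11^1*43^(-1)*53^(-1)*349^1*643^(-1)*12641^1 = 48528799/30773337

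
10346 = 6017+4329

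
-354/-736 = 177/368 ≈ 0.481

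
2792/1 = 2792 = 2792.00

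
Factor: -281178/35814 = -1*3^2*41^1*47^(-1) = -369/47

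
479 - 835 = -356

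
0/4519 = 0 = 0.00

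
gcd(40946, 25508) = 2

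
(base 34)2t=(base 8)141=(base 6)241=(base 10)97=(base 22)49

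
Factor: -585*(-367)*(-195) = -1*3^3*5^2*13^2*367^1 = -41865525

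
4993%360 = 313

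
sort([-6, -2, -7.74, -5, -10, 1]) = [-10, -7.74, -6, -5, -2, 1]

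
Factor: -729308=-1 * 2^2 * 41^1 * 4447^1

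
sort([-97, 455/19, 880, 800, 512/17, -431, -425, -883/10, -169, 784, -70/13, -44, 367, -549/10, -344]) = [-431, -425, -344, -169, -97, -883/10, -549/10, -44, -70/13, 455/19, 512/17, 367, 784, 800, 880]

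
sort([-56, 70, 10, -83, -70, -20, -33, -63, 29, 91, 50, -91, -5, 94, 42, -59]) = [-91, -83, -70, -63, -59, -56, -33, -20, -5, 10, 29, 42, 50, 70, 91, 94]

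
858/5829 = 286/1943 ≈ 0.147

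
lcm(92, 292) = 6716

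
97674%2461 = 1695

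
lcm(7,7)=7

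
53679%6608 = 815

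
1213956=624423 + 589533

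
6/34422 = 1/5737 ≈ 0.000174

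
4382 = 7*626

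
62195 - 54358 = 7837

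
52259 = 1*52259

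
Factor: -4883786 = -1 * 2^1 * 89^1 * 27437^1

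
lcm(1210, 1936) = 9680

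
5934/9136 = 2967/4568≈0.650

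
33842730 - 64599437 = -30756707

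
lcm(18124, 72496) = 72496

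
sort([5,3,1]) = [1,3,5]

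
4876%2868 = 2008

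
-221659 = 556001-777660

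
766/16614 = 383/8307 ≈ 0.0461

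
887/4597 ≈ 0.193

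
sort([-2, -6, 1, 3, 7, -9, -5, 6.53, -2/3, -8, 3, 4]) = [-9, -8, -6, -5, -2, -2/3, 1, 3, 3, 4, 6.53, 7]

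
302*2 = 604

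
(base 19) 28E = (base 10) 888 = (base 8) 1570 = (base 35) PD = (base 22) 1I8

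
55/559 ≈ 0.0984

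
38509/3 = 12836 + 1/3 ≈ 12836.33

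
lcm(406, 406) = 406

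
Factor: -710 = -1*2^1*5^1*71^1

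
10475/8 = 1309+3/8 ≈ 1309.38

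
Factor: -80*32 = -1*2^9*5^1 = -2560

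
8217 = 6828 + 1389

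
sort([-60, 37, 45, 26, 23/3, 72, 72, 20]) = [-60, 23/3, 20, 26, 37, 45, 72, 72]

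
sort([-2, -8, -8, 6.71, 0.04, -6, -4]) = [-8, -8, -6, -4, -2, 0.04, 6.71]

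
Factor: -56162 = -1*2^1*28081^1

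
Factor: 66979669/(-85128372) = -1 * 2^(-2) * 3^(-2) * 7^(-1) * 211^(-1) * 617^1 * 1601^(-1) * 108557^1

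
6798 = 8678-1880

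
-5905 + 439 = -5466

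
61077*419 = 25591263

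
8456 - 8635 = -179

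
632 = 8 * 79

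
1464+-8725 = -7261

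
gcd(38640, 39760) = 560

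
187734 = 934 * 201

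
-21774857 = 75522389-97297246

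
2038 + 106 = 2144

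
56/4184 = 7/523 ≈ 0.0134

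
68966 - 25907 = 43059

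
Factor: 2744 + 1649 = 23^1 * 191^1 = 4393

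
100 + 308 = 408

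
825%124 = 81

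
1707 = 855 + 852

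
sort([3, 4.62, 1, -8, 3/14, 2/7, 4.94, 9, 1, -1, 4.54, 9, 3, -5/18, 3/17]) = [-8, -1, -5/18, 3/17, 3/14, 2/7, 1, 1, 3, 3, 4.54, 4.62, 4.94, 9, 9]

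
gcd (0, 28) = 28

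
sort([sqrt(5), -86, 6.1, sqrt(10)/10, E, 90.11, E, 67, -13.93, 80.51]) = [-86, -13.93, sqrt(10)/10, sqrt(5), E, E, 6.1, 67, 80.51, 90.11]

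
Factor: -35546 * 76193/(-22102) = 7^1 * 13^1 * 43^(-1) * 257^(-1) * 2539^1 * 5861^1 = 1354178189/11051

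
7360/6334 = 1+513/3167 ≈ 1.16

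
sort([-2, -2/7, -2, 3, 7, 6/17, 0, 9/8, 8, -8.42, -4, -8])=[-8.42, -8, -4, -2, -2, -2/7, 0, 6/17, 9/8, 3, 7, 8]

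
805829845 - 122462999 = 683366846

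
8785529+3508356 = 12293885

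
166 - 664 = -498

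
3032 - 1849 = 1183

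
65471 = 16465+49006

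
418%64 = 34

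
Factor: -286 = -1 * 2^1 * 11^1 * 13^1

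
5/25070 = 1/5014 ≈ 0.000199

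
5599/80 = 69 + 79/80 ≈ 69.99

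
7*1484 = 10388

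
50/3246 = 25/1623 ≈ 0.0154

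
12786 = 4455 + 8331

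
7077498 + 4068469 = 11145967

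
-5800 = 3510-9310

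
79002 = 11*7182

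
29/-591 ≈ -0.0491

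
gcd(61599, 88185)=3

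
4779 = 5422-643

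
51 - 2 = 49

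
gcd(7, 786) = 1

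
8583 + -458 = 8125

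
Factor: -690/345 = -1 * 2^1 = -2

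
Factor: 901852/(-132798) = -1*2^1*3^(-1)*7^1*31^1*1039^1*22133^(-1) = -450926/66399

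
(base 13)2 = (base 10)2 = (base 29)2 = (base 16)2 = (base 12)2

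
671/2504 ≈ 0.268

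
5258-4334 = 924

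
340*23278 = 7914520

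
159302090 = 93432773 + 65869317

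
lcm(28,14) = 28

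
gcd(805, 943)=23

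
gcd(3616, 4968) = 8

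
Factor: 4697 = 7^1*11^1*61^1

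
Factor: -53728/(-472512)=2^(-1)*3^(-1)*73^1*107^(-1)=73/642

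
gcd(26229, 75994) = 1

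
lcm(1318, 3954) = 3954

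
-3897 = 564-4461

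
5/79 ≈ 0.0633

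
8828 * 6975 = 61575300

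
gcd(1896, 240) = 24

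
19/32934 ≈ 0.000577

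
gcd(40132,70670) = 2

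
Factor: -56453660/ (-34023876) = 3^ (-1) * 5^1 * 1231^1 * 2293^1 * 2835323^ (-1) = 14113415/8505969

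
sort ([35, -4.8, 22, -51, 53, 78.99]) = [-51, -4.8, 22, 35, 53, 78.99]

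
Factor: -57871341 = -1*3^4*11^1*64951^1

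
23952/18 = 1330 + 2/3≈1330.67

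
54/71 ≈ 0.761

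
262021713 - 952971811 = -690950098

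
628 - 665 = -37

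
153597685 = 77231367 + 76366318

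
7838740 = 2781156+5057584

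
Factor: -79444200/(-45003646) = 2^2*3^1*5^2*11^1*439^(-1)*12037^1*51257^(-1) = 39722100/22501823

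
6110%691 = 582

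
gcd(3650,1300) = 50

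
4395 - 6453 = -2058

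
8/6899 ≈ 0.00116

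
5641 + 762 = 6403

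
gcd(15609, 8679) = 33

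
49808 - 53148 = -3340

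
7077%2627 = 1823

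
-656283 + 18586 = -637697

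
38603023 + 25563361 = 64166384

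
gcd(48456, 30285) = 6057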